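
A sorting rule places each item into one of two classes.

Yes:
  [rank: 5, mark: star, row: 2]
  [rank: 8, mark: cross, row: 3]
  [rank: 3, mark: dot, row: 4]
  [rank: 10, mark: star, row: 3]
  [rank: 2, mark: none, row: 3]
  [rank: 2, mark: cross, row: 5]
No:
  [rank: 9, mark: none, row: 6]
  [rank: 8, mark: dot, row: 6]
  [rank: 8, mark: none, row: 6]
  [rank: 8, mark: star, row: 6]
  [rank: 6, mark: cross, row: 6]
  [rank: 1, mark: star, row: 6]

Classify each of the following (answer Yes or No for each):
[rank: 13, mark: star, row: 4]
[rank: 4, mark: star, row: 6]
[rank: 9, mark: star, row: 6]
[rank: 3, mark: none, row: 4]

The pattern is that an item is 'Yes' exactly when: row ≤ 5.
[rank: 13, mark: star, row: 4]: Yes (row = 4).
[rank: 4, mark: star, row: 6]: No (row = 6).
[rank: 9, mark: star, row: 6]: No (row = 6).
[rank: 3, mark: none, row: 4]: Yes (row = 4).

Yes, No, No, Yes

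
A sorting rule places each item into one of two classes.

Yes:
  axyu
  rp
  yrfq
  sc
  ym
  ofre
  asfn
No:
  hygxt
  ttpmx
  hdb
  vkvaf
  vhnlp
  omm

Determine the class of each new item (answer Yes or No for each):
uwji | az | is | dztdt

Yes, Yes, Yes, No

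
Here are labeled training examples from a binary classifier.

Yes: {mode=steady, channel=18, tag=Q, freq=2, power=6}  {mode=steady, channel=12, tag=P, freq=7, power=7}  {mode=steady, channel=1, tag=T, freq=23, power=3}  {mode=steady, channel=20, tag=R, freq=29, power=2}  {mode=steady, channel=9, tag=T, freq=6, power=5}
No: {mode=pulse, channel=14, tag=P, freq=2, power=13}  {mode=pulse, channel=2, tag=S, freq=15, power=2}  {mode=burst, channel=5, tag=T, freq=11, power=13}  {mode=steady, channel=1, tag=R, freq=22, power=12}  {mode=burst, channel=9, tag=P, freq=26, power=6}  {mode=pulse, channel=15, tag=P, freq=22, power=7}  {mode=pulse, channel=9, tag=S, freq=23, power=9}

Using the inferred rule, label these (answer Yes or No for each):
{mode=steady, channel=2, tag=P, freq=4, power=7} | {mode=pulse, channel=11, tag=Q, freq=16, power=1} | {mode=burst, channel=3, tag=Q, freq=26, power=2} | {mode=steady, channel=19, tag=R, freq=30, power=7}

Rule: mode is steady AND power ≤ 7. This holds for each 'Yes' example and fails for each 'No' one.
{mode=steady, channel=2, tag=P, freq=4, power=7}: Yes (mode is steady, power = 7).
{mode=pulse, channel=11, tag=Q, freq=16, power=1}: No (mode is pulse, power = 1).
{mode=burst, channel=3, tag=Q, freq=26, power=2}: No (mode is burst, power = 2).
{mode=steady, channel=19, tag=R, freq=30, power=7}: Yes (mode is steady, power = 7).

Yes, No, No, Yes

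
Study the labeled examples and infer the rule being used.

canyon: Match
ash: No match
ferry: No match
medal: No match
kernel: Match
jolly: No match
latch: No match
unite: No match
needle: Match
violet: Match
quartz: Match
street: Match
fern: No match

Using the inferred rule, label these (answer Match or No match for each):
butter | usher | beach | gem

The classifier is using: length 6.
butter: Match (length 6). usher: No match (length 5). beach: No match (length 5). gem: No match (length 3).

Match, No match, No match, No match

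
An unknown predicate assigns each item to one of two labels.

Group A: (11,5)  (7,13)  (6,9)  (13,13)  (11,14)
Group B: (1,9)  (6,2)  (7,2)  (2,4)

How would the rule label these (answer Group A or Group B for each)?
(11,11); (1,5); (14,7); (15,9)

Group A, Group B, Group A, Group A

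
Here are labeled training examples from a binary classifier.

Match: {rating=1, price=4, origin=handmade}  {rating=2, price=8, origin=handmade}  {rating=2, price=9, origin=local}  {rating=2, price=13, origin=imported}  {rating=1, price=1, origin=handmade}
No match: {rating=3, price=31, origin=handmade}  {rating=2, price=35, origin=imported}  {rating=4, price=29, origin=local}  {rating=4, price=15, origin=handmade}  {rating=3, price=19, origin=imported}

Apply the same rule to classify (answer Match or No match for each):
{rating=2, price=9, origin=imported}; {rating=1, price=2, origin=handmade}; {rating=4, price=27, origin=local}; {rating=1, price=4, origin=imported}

Match, Match, No match, Match

The common property of the 'Match' items is: price ≤ 13. No 'No match' item has it.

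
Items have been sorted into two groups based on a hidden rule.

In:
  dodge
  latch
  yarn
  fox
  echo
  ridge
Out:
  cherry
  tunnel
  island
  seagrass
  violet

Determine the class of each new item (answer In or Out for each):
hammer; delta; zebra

Out, In, In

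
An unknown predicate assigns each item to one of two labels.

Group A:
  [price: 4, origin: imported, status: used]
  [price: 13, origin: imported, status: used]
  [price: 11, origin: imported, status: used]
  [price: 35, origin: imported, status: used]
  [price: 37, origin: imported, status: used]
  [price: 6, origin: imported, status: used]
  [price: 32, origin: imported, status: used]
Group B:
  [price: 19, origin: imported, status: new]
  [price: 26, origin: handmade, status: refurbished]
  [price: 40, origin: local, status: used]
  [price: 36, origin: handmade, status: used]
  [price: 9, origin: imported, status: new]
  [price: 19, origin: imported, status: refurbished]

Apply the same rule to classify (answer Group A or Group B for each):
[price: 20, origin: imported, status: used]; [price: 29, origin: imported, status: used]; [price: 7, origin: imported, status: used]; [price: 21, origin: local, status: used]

A rule that fits every label: status is used AND origin is imported — true of each 'Group A' example, false of each 'Group B' one.
[price: 20, origin: imported, status: used] — status is used, origin is imported, hence Group A.
[price: 29, origin: imported, status: used] — status is used, origin is imported, hence Group A.
[price: 7, origin: imported, status: used] — status is used, origin is imported, hence Group A.
[price: 21, origin: local, status: used] — status is used, origin is local, hence Group B.

Group A, Group A, Group A, Group B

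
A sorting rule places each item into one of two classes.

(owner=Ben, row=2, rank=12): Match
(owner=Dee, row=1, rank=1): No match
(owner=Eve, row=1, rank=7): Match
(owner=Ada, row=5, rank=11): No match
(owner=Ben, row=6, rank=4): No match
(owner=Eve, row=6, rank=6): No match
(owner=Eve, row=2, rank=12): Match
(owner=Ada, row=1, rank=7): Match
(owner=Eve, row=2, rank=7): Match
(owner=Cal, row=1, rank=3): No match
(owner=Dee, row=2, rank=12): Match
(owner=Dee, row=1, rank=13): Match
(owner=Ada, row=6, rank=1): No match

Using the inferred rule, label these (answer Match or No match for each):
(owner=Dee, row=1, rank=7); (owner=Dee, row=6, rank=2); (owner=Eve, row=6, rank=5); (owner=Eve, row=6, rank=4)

Match, No match, No match, No match

'Match' ⟺ row ≤ 2 AND rank ≥ 4.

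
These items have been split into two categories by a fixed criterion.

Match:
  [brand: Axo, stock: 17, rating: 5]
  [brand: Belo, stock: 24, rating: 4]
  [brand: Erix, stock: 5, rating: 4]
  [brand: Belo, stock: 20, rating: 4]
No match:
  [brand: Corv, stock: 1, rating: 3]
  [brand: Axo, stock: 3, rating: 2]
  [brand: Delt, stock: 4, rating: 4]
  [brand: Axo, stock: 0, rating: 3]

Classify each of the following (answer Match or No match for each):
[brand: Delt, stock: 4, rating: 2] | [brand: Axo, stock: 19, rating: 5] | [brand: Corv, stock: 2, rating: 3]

'Match' ⟺ stock ≥ 5.

No match, Match, No match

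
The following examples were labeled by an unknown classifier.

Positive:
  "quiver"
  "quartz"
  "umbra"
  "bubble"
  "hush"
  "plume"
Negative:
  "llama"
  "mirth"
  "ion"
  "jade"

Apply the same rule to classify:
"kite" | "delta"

Negative, Negative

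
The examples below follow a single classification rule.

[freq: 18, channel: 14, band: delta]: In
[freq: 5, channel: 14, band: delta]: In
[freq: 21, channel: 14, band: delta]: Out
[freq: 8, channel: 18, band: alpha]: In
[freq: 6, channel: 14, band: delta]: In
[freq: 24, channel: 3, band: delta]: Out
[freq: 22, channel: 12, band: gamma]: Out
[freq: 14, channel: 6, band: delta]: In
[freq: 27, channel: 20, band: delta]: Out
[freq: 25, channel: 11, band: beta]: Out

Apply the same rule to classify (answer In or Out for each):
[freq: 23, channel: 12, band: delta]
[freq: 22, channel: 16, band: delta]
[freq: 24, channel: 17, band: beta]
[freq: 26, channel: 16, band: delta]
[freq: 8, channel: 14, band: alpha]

The classifier is using: freq ≤ 18.
[freq: 23, channel: 12, band: delta] → freq = 23 → Out. [freq: 22, channel: 16, band: delta] → freq = 22 → Out. [freq: 24, channel: 17, band: beta] → freq = 24 → Out. [freq: 26, channel: 16, band: delta] → freq = 26 → Out. [freq: 8, channel: 14, band: alpha] → freq = 8 → In.

Out, Out, Out, Out, In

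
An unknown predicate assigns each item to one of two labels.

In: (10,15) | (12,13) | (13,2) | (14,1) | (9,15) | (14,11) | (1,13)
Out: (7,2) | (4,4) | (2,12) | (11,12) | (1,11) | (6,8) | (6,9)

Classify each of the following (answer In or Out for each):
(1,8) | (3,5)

Out, Out

A rule that fits every label: max ≥ 13 — true of each 'In' example, false of each 'Out' one.
(1,8): max 8 — does not satisfy this, so Out.
(3,5): max 5 — does not satisfy this, so Out.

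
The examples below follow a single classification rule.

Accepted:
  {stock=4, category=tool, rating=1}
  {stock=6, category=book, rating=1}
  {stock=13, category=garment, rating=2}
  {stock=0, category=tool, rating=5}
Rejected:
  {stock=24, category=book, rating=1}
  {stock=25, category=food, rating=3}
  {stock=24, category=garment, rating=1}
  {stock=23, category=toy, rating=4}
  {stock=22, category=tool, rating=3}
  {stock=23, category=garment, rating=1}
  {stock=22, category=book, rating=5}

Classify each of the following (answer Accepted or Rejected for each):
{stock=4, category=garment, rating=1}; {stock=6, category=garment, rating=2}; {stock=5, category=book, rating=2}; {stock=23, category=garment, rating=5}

Accepted, Accepted, Accepted, Rejected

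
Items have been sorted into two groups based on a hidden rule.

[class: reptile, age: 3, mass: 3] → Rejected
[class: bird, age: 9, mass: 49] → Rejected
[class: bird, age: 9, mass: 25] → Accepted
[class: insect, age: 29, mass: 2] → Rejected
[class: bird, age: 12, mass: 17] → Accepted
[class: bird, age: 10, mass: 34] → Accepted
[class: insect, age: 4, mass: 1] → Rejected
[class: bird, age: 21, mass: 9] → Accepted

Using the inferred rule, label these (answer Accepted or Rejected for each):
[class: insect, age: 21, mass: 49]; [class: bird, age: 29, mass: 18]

The pattern is that an item is 'Accepted' exactly when: class is bird AND mass ≤ 34.
[class: insect, age: 21, mass: 49] → class is insect, mass = 49 → Rejected. [class: bird, age: 29, mass: 18] → class is bird, mass = 18 → Accepted.

Rejected, Accepted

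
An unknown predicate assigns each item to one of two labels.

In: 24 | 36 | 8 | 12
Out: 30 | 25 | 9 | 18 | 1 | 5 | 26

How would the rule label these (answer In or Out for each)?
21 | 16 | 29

Out, In, Out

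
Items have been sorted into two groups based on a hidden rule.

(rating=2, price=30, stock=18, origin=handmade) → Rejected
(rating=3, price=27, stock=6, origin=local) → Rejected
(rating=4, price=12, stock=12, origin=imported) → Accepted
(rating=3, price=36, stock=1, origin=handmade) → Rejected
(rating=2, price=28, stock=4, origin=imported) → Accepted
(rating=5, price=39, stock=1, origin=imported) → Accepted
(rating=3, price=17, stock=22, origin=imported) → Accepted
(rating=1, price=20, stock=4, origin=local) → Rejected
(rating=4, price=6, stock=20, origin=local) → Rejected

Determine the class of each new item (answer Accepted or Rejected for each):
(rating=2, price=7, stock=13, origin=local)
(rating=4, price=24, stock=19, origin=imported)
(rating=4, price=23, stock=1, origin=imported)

A rule that fits every label: origin is imported — true of each 'Accepted' example, false of each 'Rejected' one.

Rejected, Accepted, Accepted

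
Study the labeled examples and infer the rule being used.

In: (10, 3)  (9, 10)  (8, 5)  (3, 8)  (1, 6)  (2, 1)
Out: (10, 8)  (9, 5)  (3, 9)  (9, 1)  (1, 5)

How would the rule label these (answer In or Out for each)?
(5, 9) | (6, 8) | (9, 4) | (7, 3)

Out, Out, In, Out

The rule appears to be: sum is odd.
(5, 9): 5+9 = 14 — doesn't match, so Out. (6, 8): 6+8 = 14 — doesn't match, so Out. (9, 4): 9+4 = 13 — meets the rule, so In. (7, 3): 7+3 = 10 — doesn't match, so Out.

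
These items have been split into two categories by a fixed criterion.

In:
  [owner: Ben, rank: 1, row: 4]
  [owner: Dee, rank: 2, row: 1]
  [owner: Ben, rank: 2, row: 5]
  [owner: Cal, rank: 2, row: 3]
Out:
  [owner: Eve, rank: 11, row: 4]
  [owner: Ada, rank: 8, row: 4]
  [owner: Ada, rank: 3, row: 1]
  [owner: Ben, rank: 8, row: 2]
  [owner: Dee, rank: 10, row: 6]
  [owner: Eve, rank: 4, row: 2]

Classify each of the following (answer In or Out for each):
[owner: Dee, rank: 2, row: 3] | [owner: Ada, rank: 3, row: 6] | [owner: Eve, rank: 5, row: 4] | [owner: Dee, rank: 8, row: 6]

Rule: rank ≤ 2. This holds for each 'In' example and fails for each 'Out' one.

In, Out, Out, Out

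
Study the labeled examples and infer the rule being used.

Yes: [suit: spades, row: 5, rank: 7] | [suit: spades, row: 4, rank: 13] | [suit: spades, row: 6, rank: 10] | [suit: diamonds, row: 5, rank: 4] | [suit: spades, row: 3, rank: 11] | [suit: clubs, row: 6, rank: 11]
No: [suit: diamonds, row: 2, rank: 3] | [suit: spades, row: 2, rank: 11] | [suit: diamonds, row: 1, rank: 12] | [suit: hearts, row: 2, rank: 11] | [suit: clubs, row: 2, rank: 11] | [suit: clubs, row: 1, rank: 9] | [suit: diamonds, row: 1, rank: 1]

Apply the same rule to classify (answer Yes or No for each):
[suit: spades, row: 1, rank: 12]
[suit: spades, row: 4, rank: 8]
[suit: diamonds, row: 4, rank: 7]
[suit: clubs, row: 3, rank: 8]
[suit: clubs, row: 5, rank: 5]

The distinguishing property — row ≥ 3 — holds for all the 'Yes' cases and none of the 'No' cases.
[suit: spades, row: 1, rank: 12]: No (row = 1).
[suit: spades, row: 4, rank: 8]: Yes (row = 4).
[suit: diamonds, row: 4, rank: 7]: Yes (row = 4).
[suit: clubs, row: 3, rank: 8]: Yes (row = 3).
[suit: clubs, row: 5, rank: 5]: Yes (row = 5).

No, Yes, Yes, Yes, Yes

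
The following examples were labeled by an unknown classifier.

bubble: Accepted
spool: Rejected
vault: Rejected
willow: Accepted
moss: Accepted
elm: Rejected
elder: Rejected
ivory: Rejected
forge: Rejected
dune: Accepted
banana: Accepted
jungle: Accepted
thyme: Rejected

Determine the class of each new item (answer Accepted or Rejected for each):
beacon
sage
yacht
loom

Accepted, Accepted, Rejected, Accepted

Checking candidate rules against both groups, what survives is: even length.
beacon: length 6 — passes, so Accepted.
sage: length 4 — passes, so Accepted.
yacht: length 5 — fails this test, so Rejected.
loom: length 4 — passes, so Accepted.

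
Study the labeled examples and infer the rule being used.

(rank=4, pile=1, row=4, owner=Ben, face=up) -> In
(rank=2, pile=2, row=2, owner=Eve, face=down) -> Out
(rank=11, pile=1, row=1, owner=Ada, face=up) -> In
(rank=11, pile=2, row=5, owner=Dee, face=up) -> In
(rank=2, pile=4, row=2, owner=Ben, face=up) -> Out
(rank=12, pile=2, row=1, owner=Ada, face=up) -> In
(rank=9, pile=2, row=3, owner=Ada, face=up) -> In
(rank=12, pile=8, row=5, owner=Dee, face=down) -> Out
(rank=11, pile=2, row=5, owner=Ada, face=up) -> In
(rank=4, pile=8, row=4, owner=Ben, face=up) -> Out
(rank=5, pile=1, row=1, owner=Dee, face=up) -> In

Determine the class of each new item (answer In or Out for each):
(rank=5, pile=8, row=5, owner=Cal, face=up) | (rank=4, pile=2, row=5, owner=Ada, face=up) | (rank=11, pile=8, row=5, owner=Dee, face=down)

'In' ⟺ face is up AND pile ≤ 2.

Out, In, Out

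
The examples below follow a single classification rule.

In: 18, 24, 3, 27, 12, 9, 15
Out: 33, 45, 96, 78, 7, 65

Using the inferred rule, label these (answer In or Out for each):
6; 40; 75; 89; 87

The common property of the 'In' items is: multiple of 3 AND at most 27. No 'Out' item has it.
6: In (6 = 3·2, 6 ≤ 27).
40: Out (40 = 3·13 + 1, 40 > 27).
75: Out (75 = 3·25, 75 > 27).
89: Out (89 = 3·29 + 2, 89 > 27).
87: Out (87 = 3·29, 87 > 27).

In, Out, Out, Out, Out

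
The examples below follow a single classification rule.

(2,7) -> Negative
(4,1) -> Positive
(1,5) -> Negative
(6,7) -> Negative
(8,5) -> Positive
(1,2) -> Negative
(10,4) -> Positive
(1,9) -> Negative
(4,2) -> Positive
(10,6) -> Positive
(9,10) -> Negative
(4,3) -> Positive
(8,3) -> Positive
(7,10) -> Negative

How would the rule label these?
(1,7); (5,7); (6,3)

Negative, Negative, Positive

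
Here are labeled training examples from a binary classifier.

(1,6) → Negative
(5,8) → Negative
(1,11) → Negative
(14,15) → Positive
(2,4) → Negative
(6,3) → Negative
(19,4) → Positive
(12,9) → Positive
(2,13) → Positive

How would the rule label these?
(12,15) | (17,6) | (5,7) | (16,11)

One predicate separates the groups cleanly: sum ≥ 15.

Positive, Positive, Negative, Positive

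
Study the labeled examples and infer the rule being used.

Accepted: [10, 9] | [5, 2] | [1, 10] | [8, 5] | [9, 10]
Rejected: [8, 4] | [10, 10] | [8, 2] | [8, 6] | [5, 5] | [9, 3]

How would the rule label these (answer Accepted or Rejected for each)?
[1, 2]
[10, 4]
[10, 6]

Every 'Accepted' example satisfies: sum is odd. None of the 'Rejected' examples do.
[1, 2] → 1+2 = 3 → Accepted. [10, 4] → 10+4 = 14 → Rejected. [10, 6] → 10+6 = 16 → Rejected.

Accepted, Rejected, Rejected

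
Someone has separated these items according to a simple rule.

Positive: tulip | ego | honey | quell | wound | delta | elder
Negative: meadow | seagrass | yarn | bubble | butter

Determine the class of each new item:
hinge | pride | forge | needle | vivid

Positive, Positive, Positive, Negative, Positive

All 'Positive' examples share one property — odd length — and every 'Negative' example lacks it.
hinge: length 5, passes → Positive.
pride: length 5, passes → Positive.
forge: length 5, passes → Positive.
needle: length 6, does not satisfy this → Negative.
vivid: length 5, passes → Positive.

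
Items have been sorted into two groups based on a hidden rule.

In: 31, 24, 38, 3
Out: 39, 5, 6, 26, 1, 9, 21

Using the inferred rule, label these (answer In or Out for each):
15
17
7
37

Out, In, Out, Out

Every 'In' example satisfies: ≡ 3 (mod 7). None of the 'Out' examples do.
15 → 15 mod 7 = 1 → Out. 17 → 17 mod 7 = 3 → In. 7 → 7 mod 7 = 0 → Out. 37 → 37 mod 7 = 2 → Out.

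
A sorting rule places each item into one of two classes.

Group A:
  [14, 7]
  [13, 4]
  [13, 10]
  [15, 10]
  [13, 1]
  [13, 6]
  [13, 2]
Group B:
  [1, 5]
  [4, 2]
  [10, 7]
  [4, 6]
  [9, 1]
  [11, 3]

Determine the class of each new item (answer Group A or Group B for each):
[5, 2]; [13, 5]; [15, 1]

Rule: first ≥ 13. This holds for each 'Group A' example and fails for each 'Group B' one.
[5, 2] → first 5 → Group B. [13, 5] → first 13 → Group A. [15, 1] → first 15 → Group A.

Group B, Group A, Group A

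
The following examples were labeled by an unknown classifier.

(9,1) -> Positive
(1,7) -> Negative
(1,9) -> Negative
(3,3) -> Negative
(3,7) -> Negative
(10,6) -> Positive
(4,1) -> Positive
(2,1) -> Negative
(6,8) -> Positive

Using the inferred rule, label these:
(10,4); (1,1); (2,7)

Rule: first ≥ 4. This holds for each 'Positive' example and fails for each 'Negative' one.
(10,4): Positive (first 10). (1,1): Negative (first 1). (2,7): Negative (first 2).

Positive, Negative, Negative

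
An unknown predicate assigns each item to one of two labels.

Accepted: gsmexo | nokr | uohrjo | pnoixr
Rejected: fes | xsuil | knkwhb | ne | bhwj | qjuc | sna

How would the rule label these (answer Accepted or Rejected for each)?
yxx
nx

Rejected, Rejected

All 'Accepted' examples share one property — contains 'o' — and every 'Rejected' example lacks it.
Rejected: yxx, since no 'o'. Rejected: nx, since no 'o'.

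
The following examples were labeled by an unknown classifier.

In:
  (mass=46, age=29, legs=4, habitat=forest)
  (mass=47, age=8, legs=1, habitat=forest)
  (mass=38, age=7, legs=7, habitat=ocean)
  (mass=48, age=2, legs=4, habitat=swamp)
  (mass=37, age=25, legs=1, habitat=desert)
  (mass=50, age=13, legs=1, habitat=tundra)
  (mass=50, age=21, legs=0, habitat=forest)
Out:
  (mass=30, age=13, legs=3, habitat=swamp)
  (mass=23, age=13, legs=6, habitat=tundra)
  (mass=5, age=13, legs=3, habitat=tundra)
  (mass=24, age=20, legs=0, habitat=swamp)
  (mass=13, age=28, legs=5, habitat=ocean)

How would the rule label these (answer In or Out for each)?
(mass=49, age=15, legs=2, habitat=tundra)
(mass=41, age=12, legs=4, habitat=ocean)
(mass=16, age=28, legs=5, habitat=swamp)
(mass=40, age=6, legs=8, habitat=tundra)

A rule that fits every label: mass ≥ 37 — true of each 'In' example, false of each 'Out' one.
In: (mass=49, age=15, legs=2, habitat=tundra), since mass = 49.
In: (mass=41, age=12, legs=4, habitat=ocean), since mass = 41.
Out: (mass=16, age=28, legs=5, habitat=swamp), since mass = 16.
In: (mass=40, age=6, legs=8, habitat=tundra), since mass = 40.

In, In, Out, In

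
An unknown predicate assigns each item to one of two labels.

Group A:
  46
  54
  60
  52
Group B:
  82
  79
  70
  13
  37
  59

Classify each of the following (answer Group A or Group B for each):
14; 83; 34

Rule: even AND at most 60. This holds for each 'Group A' example and fails for each 'Group B' one.

Group A, Group B, Group A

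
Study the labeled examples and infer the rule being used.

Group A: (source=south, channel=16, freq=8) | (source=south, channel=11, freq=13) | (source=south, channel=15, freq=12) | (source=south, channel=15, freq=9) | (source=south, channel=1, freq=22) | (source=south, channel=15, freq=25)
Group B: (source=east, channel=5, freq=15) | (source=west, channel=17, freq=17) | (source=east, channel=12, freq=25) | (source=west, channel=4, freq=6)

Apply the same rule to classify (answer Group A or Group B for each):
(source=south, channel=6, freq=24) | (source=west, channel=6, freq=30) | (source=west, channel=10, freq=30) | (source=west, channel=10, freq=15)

The classifier is using: source is south.
(source=south, channel=6, freq=24) → source is south → Group A.
(source=west, channel=6, freq=30) → source is west → Group B.
(source=west, channel=10, freq=30) → source is west → Group B.
(source=west, channel=10, freq=15) → source is west → Group B.

Group A, Group B, Group B, Group B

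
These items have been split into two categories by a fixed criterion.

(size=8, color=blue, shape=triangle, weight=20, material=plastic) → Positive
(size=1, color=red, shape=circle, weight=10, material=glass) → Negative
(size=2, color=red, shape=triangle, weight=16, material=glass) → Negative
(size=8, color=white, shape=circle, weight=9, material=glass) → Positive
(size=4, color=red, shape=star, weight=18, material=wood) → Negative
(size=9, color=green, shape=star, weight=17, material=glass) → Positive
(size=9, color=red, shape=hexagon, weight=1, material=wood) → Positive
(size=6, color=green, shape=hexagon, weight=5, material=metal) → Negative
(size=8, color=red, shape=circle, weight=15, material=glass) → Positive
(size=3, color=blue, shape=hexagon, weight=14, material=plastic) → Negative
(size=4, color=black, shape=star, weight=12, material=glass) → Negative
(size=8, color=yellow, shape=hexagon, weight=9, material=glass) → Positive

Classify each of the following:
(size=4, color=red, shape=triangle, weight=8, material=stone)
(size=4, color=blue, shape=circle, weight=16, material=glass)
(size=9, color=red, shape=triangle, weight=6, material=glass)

A rule that fits every label: size ≥ 8 — true of each 'Positive' example, false of each 'Negative' one.
(size=4, color=red, shape=triangle, weight=8, material=stone): size = 4 — doesn't qualify, so Negative. (size=4, color=blue, shape=circle, weight=16, material=glass): size = 4 — doesn't qualify, so Negative. (size=9, color=red, shape=triangle, weight=6, material=glass): size = 9 — fits, so Positive.

Negative, Negative, Positive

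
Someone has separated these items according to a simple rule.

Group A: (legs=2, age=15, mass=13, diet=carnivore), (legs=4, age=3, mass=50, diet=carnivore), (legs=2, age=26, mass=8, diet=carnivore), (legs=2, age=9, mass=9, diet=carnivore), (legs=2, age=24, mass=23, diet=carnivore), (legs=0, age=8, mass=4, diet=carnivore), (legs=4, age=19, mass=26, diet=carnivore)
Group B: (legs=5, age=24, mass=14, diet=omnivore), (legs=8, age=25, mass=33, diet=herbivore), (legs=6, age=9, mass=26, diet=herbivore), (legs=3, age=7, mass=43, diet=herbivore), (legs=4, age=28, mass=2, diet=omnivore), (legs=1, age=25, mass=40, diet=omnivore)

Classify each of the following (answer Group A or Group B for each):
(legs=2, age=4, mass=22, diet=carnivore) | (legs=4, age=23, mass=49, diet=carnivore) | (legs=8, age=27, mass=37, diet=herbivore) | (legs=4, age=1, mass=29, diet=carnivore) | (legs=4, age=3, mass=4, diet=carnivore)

Group A, Group A, Group B, Group A, Group A

The rule appears to be: diet is carnivore.
(legs=2, age=4, mass=22, diet=carnivore) — diet is carnivore, hence Group A. (legs=4, age=23, mass=49, diet=carnivore) — diet is carnivore, hence Group A. (legs=8, age=27, mass=37, diet=herbivore) — diet is herbivore, hence Group B. (legs=4, age=1, mass=29, diet=carnivore) — diet is carnivore, hence Group A. (legs=4, age=3, mass=4, diet=carnivore) — diet is carnivore, hence Group A.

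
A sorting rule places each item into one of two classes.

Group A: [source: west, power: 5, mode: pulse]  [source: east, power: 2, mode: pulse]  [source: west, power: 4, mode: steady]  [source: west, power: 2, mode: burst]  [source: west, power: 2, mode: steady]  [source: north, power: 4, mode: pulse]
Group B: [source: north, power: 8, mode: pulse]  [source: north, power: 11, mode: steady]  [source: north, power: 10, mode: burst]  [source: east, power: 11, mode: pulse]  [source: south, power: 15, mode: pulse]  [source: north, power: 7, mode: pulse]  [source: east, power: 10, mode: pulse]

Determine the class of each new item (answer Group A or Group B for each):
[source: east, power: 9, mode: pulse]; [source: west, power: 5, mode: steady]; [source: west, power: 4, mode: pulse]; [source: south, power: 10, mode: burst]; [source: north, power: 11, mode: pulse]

Every 'Group A' example satisfies: power ≤ 5. None of the 'Group B' examples do.
Group B: [source: east, power: 9, mode: pulse], since power = 9. Group A: [source: west, power: 5, mode: steady], since power = 5. Group A: [source: west, power: 4, mode: pulse], since power = 4. Group B: [source: south, power: 10, mode: burst], since power = 10. Group B: [source: north, power: 11, mode: pulse], since power = 11.

Group B, Group A, Group A, Group B, Group B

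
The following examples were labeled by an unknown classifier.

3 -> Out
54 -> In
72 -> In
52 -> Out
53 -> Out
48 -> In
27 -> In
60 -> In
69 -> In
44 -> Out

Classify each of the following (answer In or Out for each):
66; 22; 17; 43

In, Out, Out, Out

The classifier is using: multiple of 3 AND at least 27.
In: 66, since 66 = 3·22, 66 ≥ 27.
Out: 22, since 22 = 3·7 + 1, 22 < 27.
Out: 17, since 17 = 3·5 + 2, 17 < 27.
Out: 43, since 43 = 3·14 + 1, 43 ≥ 27.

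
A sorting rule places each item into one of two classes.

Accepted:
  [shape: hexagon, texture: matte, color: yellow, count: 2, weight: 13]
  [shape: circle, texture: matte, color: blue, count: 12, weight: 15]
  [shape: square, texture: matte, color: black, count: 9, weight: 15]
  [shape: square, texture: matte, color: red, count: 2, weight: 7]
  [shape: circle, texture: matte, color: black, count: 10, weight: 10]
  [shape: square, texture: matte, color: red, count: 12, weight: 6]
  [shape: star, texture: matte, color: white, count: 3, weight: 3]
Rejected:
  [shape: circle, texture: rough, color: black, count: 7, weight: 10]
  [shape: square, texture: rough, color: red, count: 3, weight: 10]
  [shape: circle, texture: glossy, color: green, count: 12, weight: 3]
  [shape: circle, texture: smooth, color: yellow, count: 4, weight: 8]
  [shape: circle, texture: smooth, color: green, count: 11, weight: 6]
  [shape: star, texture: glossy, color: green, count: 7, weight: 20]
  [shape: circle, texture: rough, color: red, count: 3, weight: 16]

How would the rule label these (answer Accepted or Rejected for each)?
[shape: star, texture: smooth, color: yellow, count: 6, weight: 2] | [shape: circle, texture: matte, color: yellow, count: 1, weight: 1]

Rejected, Accepted

Checking candidate rules against both groups, what survives is: texture is matte.
[shape: star, texture: smooth, color: yellow, count: 6, weight: 2] → texture is smooth → Rejected. [shape: circle, texture: matte, color: yellow, count: 1, weight: 1] → texture is matte → Accepted.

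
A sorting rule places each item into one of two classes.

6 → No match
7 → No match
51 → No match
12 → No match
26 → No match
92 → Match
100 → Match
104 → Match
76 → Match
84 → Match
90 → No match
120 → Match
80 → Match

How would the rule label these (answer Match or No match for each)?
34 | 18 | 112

No match, No match, Match

The pattern is that an item is 'Match' exactly when: multiple of 4 AND at least 26.
34: 34 = 4·8 + 2, 34 ≥ 26, fails this test → No match.
18: 18 = 4·4 + 2, 18 < 26, fails this test → No match.
112: 112 = 4·28, 112 ≥ 26, has this property → Match.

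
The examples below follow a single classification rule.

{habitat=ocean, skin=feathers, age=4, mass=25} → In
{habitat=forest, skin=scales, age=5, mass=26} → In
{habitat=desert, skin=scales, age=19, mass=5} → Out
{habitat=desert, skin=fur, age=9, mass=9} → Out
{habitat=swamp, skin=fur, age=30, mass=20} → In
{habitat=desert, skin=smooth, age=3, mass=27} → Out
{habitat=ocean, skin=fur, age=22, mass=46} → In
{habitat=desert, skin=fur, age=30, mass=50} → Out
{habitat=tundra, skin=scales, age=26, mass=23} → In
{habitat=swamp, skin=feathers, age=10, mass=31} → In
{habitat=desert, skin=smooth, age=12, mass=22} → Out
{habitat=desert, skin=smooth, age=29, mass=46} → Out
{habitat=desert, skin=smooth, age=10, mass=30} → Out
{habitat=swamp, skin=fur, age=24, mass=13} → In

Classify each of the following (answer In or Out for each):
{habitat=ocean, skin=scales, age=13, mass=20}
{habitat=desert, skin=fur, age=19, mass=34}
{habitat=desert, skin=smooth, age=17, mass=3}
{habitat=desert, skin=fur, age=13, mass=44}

Looking at the examples, the only property every 'In' case has and every 'Out' case lacks is: habitat is not desert.
{habitat=ocean, skin=scales, age=13, mass=20}: habitat is ocean — checks out, so In. {habitat=desert, skin=fur, age=19, mass=34}: habitat is desert — does not pass, so Out. {habitat=desert, skin=smooth, age=17, mass=3}: habitat is desert — does not pass, so Out. {habitat=desert, skin=fur, age=13, mass=44}: habitat is desert — does not pass, so Out.

In, Out, Out, Out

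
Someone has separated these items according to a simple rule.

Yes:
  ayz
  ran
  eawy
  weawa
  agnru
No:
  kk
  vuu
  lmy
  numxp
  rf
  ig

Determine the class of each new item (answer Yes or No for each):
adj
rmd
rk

Yes, No, No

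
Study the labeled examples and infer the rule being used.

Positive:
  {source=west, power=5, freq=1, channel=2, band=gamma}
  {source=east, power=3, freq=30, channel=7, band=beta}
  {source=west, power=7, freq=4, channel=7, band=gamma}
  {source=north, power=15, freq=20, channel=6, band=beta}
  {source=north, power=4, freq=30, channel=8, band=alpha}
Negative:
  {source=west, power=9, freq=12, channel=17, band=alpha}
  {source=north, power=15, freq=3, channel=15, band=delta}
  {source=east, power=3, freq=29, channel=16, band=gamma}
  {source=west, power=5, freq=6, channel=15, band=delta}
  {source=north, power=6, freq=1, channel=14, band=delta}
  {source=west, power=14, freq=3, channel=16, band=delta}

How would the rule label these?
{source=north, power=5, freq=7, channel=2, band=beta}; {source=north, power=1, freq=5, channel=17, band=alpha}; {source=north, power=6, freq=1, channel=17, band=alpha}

Positive, Negative, Negative

The rule appears to be: channel ≤ 8.
{source=north, power=5, freq=7, channel=2, band=beta} → channel = 2 → Positive. {source=north, power=1, freq=5, channel=17, band=alpha} → channel = 17 → Negative. {source=north, power=6, freq=1, channel=17, band=alpha} → channel = 17 → Negative.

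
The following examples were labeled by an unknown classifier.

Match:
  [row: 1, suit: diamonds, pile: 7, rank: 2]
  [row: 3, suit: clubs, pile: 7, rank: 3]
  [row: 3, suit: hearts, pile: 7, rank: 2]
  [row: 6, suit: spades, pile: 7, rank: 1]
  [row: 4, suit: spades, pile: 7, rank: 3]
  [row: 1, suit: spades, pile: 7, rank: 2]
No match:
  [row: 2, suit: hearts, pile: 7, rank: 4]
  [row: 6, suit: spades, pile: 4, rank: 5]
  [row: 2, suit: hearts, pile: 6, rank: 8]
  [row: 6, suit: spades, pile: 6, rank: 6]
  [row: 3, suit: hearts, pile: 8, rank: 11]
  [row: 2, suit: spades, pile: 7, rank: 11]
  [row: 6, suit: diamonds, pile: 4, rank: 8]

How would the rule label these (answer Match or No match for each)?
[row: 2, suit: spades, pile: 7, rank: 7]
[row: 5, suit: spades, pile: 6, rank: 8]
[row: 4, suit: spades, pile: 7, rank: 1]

No match, No match, Match

Every 'Match' example satisfies: rank ≤ 3. None of the 'No match' examples do.
[row: 2, suit: spades, pile: 7, rank: 7]: rank = 7 — doesn't qualify, so No match.
[row: 5, suit: spades, pile: 6, rank: 8]: rank = 8 — doesn't qualify, so No match.
[row: 4, suit: spades, pile: 7, rank: 1]: rank = 1 — qualifies, so Match.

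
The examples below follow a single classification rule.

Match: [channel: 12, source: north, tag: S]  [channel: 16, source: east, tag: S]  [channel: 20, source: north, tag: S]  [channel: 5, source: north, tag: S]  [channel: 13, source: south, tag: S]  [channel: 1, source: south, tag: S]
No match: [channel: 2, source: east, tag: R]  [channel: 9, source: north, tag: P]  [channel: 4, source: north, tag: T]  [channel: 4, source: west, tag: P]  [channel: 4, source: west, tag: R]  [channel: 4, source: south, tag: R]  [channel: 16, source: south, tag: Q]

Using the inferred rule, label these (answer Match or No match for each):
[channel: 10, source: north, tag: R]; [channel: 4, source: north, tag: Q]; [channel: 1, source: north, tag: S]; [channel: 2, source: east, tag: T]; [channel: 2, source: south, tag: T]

The simplest hypothesis consistent with all the labels is: tag is S.

No match, No match, Match, No match, No match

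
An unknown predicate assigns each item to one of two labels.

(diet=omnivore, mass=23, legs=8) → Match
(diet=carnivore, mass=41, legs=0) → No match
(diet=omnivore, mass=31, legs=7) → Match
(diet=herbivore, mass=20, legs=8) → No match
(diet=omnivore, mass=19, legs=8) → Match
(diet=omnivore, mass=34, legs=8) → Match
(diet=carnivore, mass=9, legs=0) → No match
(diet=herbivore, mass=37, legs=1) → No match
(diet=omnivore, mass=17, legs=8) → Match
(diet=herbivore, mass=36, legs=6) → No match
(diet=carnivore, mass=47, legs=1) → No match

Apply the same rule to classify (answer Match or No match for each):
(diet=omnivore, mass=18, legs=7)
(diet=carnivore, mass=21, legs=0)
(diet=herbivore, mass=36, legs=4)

Match, No match, No match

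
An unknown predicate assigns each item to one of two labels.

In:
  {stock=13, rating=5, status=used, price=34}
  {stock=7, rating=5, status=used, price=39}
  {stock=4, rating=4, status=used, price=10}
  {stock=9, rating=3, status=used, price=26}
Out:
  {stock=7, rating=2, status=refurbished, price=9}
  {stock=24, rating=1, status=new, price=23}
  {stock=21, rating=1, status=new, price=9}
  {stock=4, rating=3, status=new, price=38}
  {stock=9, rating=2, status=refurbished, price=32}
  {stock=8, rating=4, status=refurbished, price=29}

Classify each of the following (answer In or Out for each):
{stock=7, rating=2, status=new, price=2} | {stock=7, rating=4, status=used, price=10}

Out, In

One predicate separates the groups cleanly: status is used.
{stock=7, rating=2, status=new, price=2} → status is new → Out.
{stock=7, rating=4, status=used, price=10} → status is used → In.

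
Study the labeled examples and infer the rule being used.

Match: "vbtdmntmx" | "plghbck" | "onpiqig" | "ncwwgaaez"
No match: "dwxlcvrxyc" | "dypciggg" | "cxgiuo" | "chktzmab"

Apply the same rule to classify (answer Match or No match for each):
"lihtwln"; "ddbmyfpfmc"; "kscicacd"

Match, No match, No match

The simplest hypothesis consistent with all the labels is: odd length.
"lihtwln": length 7, passes → Match. "ddbmyfpfmc": length 10, fails the rule → No match. "kscicacd": length 8, fails the rule → No match.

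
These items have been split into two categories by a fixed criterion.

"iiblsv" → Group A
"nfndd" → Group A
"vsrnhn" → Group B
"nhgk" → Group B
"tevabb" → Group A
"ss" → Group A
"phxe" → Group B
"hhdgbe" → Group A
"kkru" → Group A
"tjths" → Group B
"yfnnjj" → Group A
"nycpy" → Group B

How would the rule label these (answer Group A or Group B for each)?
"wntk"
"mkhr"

Group B, Group B

One predicate separates the groups cleanly: has a double letter.
Group B: "wntk", since no doubled letter.
Group B: "mkhr", since no doubled letter.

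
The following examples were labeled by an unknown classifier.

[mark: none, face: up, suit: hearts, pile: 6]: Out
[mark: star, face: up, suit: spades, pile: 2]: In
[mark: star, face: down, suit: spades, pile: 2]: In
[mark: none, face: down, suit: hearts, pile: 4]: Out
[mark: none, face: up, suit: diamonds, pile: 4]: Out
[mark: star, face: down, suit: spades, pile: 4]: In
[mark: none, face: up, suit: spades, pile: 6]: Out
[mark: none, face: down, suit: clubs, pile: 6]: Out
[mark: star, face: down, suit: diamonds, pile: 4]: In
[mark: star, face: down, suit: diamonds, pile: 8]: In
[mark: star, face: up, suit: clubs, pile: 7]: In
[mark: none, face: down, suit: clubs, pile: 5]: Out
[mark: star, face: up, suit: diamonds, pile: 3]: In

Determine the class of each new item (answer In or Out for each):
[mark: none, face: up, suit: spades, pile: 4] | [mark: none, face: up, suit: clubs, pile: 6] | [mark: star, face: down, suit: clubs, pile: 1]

Rule: mark is star. This holds for each 'In' example and fails for each 'Out' one.

Out, Out, In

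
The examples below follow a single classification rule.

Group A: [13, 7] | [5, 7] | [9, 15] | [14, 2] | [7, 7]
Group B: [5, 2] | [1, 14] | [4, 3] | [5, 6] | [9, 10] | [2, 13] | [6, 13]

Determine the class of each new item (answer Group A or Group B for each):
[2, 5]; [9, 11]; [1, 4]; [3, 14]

Group B, Group A, Group B, Group B

The common property of the 'Group A' items is: sum is even. No 'Group B' item has it.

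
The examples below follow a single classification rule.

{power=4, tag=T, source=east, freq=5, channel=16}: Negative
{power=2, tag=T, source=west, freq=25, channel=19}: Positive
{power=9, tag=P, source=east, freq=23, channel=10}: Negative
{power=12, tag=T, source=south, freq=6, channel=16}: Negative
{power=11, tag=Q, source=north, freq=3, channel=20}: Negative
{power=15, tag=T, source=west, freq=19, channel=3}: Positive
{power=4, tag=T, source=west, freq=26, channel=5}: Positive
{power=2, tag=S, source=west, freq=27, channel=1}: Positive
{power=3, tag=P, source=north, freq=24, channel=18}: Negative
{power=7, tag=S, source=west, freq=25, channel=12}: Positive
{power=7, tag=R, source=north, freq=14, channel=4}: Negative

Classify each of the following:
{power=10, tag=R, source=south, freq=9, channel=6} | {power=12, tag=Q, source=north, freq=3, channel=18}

Negative, Negative

The classifier is using: source is west.
{power=10, tag=R, source=south, freq=9, channel=6}: source is south — doesn't qualify, so Negative. {power=12, tag=Q, source=north, freq=3, channel=18}: source is north — doesn't qualify, so Negative.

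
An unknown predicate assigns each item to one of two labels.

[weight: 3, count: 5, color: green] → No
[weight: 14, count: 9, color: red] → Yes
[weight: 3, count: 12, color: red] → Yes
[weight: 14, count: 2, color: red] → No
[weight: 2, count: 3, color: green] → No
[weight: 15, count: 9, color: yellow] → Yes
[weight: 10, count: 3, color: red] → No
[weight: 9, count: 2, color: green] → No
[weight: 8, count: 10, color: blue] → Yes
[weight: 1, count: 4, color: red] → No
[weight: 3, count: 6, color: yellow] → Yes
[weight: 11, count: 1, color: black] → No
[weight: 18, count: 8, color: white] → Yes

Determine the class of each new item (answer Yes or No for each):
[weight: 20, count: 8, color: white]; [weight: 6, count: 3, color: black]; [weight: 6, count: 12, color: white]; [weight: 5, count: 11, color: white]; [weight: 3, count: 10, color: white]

The simplest hypothesis consistent with all the labels is: count ≥ 6.
[weight: 20, count: 8, color: white]: Yes (count = 8). [weight: 6, count: 3, color: black]: No (count = 3). [weight: 6, count: 12, color: white]: Yes (count = 12). [weight: 5, count: 11, color: white]: Yes (count = 11). [weight: 3, count: 10, color: white]: Yes (count = 10).

Yes, No, Yes, Yes, Yes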